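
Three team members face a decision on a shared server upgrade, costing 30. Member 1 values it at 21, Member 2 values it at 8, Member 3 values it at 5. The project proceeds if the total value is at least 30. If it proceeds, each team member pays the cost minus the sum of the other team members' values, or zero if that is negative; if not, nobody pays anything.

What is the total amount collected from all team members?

22

Total value 34 ≥ cost 30, so it is built.
Member 1: others sum to 13; max(0, 30 - 13) = 17.
Member 2: others sum to 26; max(0, 30 - 26) = 4.
Member 3: others sum to 29; max(0, 30 - 29) = 1.
Total collected = 17 + 4 + 1 = 22.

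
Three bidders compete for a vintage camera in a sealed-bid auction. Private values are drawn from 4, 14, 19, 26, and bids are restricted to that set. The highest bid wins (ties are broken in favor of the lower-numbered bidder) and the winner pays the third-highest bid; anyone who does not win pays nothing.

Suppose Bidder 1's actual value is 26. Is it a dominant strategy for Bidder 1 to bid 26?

Yes

Check each profile of the others' bids and compare truth against every alternative bid.
Others bid (4, 26): truth gives 22, best alternative gives 0.
Others bid (26, 4): truth gives 22, best alternative gives 0.
Others bid (14, 26): truth gives 12, best alternative gives 0.
Others bid (26, 14): truth gives 12, best alternative gives 0.
Others bid (19, 26): truth gives 7, best alternative gives 0.
Others bid (26, 19): truth gives 7, best alternative gives 0.
(Remaining 10 profiles checked similarly; truth is weakly best in each.)
In every case the truthful bid is at least as good as any alternative, so it is a dominant strategy.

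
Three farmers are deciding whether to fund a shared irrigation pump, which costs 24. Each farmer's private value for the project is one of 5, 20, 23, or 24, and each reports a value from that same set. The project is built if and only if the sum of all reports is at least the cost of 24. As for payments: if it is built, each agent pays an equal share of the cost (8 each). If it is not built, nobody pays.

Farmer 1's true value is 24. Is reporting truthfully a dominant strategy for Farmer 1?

Yes

Check each profile of the others' reports and compare truth against every alternative report.
Others report (5, 5): truth gives 16, best alternative gives 16.
Others report (5, 20): truth gives 16, best alternative gives 16.
Others report (5, 23): truth gives 16, best alternative gives 16.
Others report (5, 24): truth gives 16, best alternative gives 16.
Others report (20, 5): truth gives 16, best alternative gives 16.
Others report (20, 20): truth gives 16, best alternative gives 16.
(Remaining 10 profiles checked similarly; truth is weakly best in each.)
In every case the truthful report is at least as good as any alternative, so it is a dominant strategy.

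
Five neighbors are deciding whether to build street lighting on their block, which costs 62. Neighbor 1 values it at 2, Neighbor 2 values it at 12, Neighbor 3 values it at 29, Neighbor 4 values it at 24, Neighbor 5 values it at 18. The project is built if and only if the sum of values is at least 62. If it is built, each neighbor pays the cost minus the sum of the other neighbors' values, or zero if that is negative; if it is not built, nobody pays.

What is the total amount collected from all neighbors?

7

Total value 85 ≥ cost 62, so it is built.
Neighbor 1: others sum to 83; max(0, 62 - 83) = 0.
Neighbor 2: others sum to 73; max(0, 62 - 73) = 0.
Neighbor 3: others sum to 56; max(0, 62 - 56) = 6.
Neighbor 4: others sum to 61; max(0, 62 - 61) = 1.
Neighbor 5: others sum to 67; max(0, 62 - 67) = 0.
Total collected = 0 + 0 + 6 + 1 + 0 = 7.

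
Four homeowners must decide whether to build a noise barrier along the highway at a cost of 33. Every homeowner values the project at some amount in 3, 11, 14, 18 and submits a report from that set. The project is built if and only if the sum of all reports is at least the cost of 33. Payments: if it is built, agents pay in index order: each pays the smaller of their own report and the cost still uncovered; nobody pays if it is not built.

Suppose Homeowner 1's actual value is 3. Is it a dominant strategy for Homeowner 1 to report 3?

Check each profile of the others' reports and compare truth against every alternative report.
Others report (3, 3, 18): truth gives 0, best alternative gives -8.
Others report (3, 11, 11): truth gives 0, best alternative gives -8.
Others report (3, 11, 14): truth gives 0, best alternative gives -8.
Others report (3, 11, 18): truth gives 0, best alternative gives -8.
Others report (3, 14, 11): truth gives 0, best alternative gives -8.
Others report (3, 14, 14): truth gives 0, best alternative gives -8.
(Remaining 58 profiles checked similarly; truth is weakly best in each.)
In every case the truthful report is at least as good as any alternative, so it is a dominant strategy.

Yes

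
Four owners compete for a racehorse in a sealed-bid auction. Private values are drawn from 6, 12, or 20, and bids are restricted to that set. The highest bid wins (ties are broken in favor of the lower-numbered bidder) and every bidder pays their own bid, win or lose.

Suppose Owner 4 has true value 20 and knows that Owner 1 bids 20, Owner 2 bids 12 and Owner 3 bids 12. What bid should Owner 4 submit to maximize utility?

6

Bid 6: loses but pays 6, utility -6.
Bid 12: loses but pays 12, utility -12.
Bid 20: loses but pays 20, utility -20.
The best choice is 6 with utility -6.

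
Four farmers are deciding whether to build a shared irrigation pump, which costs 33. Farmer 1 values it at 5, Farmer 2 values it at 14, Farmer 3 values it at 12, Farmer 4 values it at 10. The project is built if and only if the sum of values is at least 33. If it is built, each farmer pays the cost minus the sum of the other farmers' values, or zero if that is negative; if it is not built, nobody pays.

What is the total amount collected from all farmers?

12

Total value 41 ≥ cost 33, so it is built.
Farmer 1: others sum to 36; max(0, 33 - 36) = 0.
Farmer 2: others sum to 27; max(0, 33 - 27) = 6.
Farmer 3: others sum to 29; max(0, 33 - 29) = 4.
Farmer 4: others sum to 31; max(0, 33 - 31) = 2.
Total collected = 0 + 6 + 4 + 2 = 12.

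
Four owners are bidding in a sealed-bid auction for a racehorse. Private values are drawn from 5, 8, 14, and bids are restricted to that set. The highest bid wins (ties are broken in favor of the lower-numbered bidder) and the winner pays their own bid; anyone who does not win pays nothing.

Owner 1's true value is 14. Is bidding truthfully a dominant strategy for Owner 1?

No

Consider the case where Owner 2 bids 5, Owner 3 bids 5 and Owner 4 bids 5.
Truthful bid 14: wins, pays 14, utility 14 - 14 = 0.
Bid 5 instead: wins, pays 5, utility 14 - 5 = 9.
Since 9 > 0, bidding 5 is strictly better here, so truthful bidding is not dominant.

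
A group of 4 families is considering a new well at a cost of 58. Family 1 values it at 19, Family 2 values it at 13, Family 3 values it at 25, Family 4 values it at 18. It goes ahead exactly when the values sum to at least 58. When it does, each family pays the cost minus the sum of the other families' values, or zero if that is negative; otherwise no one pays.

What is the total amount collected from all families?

11

Total value 75 ≥ cost 58, so it is built.
Family 1: others sum to 56; max(0, 58 - 56) = 2.
Family 2: others sum to 62; max(0, 58 - 62) = 0.
Family 3: others sum to 50; max(0, 58 - 50) = 8.
Family 4: others sum to 57; max(0, 58 - 57) = 1.
Total collected = 2 + 0 + 8 + 1 = 11.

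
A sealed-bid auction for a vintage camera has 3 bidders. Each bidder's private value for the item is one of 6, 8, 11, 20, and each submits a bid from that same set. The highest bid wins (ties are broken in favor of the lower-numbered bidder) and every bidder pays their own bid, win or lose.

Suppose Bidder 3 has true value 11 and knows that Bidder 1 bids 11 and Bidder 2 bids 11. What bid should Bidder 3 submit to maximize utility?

6

Bid 6: loses but pays 6, utility -6.
Bid 8: loses but pays 8, utility -8.
Bid 11: loses but pays 11, utility -11.
Bid 20: wins, pays 20, utility 11 - 20 = -9.
The best choice is 6 with utility -6.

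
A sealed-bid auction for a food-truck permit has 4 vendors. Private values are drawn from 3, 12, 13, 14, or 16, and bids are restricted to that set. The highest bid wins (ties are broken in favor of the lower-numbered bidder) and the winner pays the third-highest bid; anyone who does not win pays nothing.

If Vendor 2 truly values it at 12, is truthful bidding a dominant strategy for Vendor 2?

No

Consider the case where Vendor 1 bids 3, Vendor 3 bids 3 and Vendor 4 bids 13.
Truthful bid 12: loses, pays 0, utility 0.
Bid 13 instead: wins, pays 3, utility 12 - 3 = 9.
Since 9 > 0, bidding 13 is strictly better here, so truthful bidding is not dominant.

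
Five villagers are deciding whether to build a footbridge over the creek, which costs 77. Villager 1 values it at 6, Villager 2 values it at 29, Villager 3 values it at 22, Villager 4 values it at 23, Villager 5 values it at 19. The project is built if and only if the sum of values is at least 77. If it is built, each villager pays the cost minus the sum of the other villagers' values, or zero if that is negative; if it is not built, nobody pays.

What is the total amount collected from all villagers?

Total value 99 ≥ cost 77, so it is built.
Villager 1: others sum to 93; max(0, 77 - 93) = 0.
Villager 2: others sum to 70; max(0, 77 - 70) = 7.
Villager 3: others sum to 77; max(0, 77 - 77) = 0.
Villager 4: others sum to 76; max(0, 77 - 76) = 1.
Villager 5: others sum to 80; max(0, 77 - 80) = 0.
Total collected = 0 + 7 + 0 + 1 + 0 = 8.

8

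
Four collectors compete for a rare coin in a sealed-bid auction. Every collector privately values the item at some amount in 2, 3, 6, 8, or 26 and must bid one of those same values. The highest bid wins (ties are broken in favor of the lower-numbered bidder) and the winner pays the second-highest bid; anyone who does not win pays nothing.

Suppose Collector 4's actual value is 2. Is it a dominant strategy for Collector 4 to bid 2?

Check each profile of the others' bids and compare truth against every alternative bid.
Others bid (2, 2, 2): truth gives 0, best alternative gives 0.
Others bid (2, 2, 3): truth gives 0, best alternative gives 0.
Others bid (2, 2, 6): truth gives 0, best alternative gives 0.
Others bid (2, 2, 8): truth gives 0, best alternative gives 0.
Others bid (2, 2, 26): truth gives 0, best alternative gives 0.
Others bid (2, 3, 2): truth gives 0, best alternative gives 0.
(Remaining 119 profiles checked similarly; truth is weakly best in each.)
In every case the truthful bid is at least as good as any alternative, so it is a dominant strategy.

Yes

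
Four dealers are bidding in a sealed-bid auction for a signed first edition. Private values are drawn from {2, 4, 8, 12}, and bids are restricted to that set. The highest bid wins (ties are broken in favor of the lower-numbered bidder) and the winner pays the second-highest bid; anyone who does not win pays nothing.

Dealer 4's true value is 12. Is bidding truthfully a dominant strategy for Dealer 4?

Check each profile of the others' bids and compare truth against every alternative bid.
Others bid (2, 2, 8): truth gives 4, best alternative gives 0.
Others bid (2, 4, 8): truth gives 4, best alternative gives 0.
Others bid (2, 8, 2): truth gives 4, best alternative gives 0.
Others bid (2, 8, 4): truth gives 4, best alternative gives 0.
Others bid (2, 8, 8): truth gives 4, best alternative gives 0.
Others bid (4, 2, 8): truth gives 4, best alternative gives 0.
(Remaining 58 profiles checked similarly; truth is weakly best in each.)
In every case the truthful bid is at least as good as any alternative, so it is a dominant strategy.

Yes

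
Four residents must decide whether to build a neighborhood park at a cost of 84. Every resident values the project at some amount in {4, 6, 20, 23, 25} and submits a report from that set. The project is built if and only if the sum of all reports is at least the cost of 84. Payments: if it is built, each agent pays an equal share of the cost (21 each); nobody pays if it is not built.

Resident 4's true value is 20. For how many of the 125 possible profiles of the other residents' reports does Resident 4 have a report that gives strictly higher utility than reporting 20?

Others report (20, 20, 25): truth gives -1; report 4 gives 0 > -1. Violating.
Others report (20, 23, 23): truth gives -1; report 4 gives 0 > -1. Violating.
Others report (20, 23, 25): truth gives -1; report 4 gives 0 > -1. Violating.
Others report (20, 25, 20): truth gives -1; report 4 gives 0 > -1. Violating.
Others report (4, 4, 4): truth gives 0; no alternative beats it.
Others report (4, 4, 6): truth gives 0; no alternative beats it.
(Checking all 125 profiles: 23 have a profitable deviation, 102 do not.)

23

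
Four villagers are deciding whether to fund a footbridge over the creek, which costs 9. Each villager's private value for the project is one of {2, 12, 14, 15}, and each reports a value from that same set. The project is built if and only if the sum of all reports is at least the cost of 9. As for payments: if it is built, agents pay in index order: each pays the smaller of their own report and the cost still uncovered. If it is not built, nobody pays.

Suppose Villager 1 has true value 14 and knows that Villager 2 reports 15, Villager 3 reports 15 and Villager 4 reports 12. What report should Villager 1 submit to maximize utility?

2

Report 2: project built, pays 2, utility 14 - 2 = 12.
Report 12: project built, pays 9, utility 14 - 9 = 5.
Report 14: project built, pays 9, utility 14 - 9 = 5.
Report 15: project built, pays 9, utility 14 - 9 = 5.
The best choice is 2 with utility 12.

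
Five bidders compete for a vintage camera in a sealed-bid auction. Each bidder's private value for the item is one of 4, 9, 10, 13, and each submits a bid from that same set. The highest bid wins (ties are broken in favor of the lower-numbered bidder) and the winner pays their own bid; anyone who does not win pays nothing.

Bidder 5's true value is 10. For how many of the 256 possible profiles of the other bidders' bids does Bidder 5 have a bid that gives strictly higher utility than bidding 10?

1

Others bid (4, 4, 4, 4): truth gives 0; bid 9 gives 1 > 0. Violating.
Others bid (4, 4, 4, 9): truth gives 0; no alternative beats it.
Others bid (4, 4, 4, 10): truth gives 0; no alternative beats it.
(Checking all 256 profiles: 1 has a profitable deviation, 255 do not.)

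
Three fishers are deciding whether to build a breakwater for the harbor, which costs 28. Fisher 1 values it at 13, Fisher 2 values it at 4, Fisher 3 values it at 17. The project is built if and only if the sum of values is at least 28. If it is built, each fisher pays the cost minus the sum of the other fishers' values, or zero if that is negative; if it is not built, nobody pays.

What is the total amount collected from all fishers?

Total value 34 ≥ cost 28, so it is built.
Fisher 1: others sum to 21; max(0, 28 - 21) = 7.
Fisher 2: others sum to 30; max(0, 28 - 30) = 0.
Fisher 3: others sum to 17; max(0, 28 - 17) = 11.
Total collected = 7 + 0 + 11 = 18.

18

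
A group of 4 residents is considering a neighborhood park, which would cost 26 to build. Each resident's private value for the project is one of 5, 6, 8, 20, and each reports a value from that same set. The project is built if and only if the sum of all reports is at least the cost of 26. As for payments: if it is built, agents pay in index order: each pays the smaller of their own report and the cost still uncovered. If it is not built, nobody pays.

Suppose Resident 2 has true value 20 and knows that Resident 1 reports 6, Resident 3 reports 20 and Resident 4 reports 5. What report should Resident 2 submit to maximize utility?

5

Report 5: project built, pays 5, utility 20 - 5 = 15.
Report 6: project built, pays 6, utility 20 - 6 = 14.
Report 8: project built, pays 8, utility 20 - 8 = 12.
Report 20: project built, pays 20, utility 20 - 20 = 0.
The best choice is 5 with utility 15.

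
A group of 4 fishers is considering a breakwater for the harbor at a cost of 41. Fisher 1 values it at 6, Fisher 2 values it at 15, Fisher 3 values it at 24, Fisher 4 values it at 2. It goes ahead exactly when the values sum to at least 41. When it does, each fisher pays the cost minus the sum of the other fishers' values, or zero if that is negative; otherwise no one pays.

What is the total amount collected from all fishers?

Total value 47 ≥ cost 41, so it is built.
Fisher 1: others sum to 41; max(0, 41 - 41) = 0.
Fisher 2: others sum to 32; max(0, 41 - 32) = 9.
Fisher 3: others sum to 23; max(0, 41 - 23) = 18.
Fisher 4: others sum to 45; max(0, 41 - 45) = 0.
Total collected = 0 + 9 + 18 + 0 = 27.

27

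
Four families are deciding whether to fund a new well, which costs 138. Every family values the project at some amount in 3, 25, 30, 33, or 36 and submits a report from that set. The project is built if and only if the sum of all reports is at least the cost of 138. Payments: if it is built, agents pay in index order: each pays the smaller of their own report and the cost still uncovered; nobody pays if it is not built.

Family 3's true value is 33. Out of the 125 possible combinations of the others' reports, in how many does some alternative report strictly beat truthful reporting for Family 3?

1

Others report (36, 36, 36): truth gives 0; report 30 gives 3 > 0. Violating.
Others report (3, 3, 3): truth gives 0; no alternative beats it.
Others report (3, 3, 25): truth gives 0; no alternative beats it.
(Checking all 125 profiles: 1 has a profitable deviation, 124 do not.)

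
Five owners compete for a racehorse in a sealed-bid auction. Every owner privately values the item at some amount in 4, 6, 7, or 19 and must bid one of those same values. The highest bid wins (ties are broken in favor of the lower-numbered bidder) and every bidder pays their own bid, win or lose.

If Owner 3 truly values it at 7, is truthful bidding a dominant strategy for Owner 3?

Consider the case where Owner 1 bids 4, Owner 2 bids 4, Owner 4 bids 4 and Owner 5 bids 4.
Truthful bid 7: wins, pays 7, utility 7 - 7 = 0.
Bid 6 instead: wins, pays 6, utility 7 - 6 = 1.
Since 1 > 0, bidding 6 is strictly better here, so truthful bidding is not dominant.

No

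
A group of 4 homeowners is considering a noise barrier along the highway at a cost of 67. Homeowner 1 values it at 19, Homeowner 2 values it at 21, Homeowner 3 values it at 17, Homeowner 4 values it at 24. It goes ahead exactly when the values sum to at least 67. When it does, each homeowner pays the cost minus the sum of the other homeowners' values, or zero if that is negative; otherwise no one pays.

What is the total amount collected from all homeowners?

Total value 81 ≥ cost 67, so it is built.
Homeowner 1: others sum to 62; max(0, 67 - 62) = 5.
Homeowner 2: others sum to 60; max(0, 67 - 60) = 7.
Homeowner 3: others sum to 64; max(0, 67 - 64) = 3.
Homeowner 4: others sum to 57; max(0, 67 - 57) = 10.
Total collected = 5 + 7 + 3 + 10 = 25.

25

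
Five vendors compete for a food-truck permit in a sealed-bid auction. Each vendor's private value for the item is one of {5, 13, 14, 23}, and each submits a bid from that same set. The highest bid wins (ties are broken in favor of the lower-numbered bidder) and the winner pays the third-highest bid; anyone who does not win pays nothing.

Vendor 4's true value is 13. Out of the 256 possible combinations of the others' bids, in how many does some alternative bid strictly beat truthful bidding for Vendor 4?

8

Others bid (5, 5, 5, 14): truth gives 0; bid 14 gives 8 > 0. Violating.
Others bid (5, 5, 5, 23): truth gives 0; bid 23 gives 8 > 0. Violating.
Others bid (5, 5, 13, 5): truth gives 0; bid 14 gives 8 > 0. Violating.
Others bid (5, 5, 14, 5): truth gives 0; bid 23 gives 8 > 0. Violating.
Others bid (5, 5, 5, 5): truth gives 8; no alternative beats it.
Others bid (5, 5, 5, 13): truth gives 8; no alternative beats it.
(Checking all 256 profiles: 8 have a profitable deviation, 248 do not.)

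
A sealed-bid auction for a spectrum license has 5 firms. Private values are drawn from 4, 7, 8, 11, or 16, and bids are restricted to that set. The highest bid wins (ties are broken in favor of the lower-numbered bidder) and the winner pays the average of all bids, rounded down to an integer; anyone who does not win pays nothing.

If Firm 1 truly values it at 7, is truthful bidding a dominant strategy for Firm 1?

No

Consider the case where Firm 2 bids 4, Firm 3 bids 4, Firm 4 bids 4 and Firm 5 bids 8.
Truthful bid 7: loses, pays 0, utility 0.
Bid 8 instead: wins, pays 5, utility 7 - 5 = 2.
Since 2 > 0, bidding 8 is strictly better here, so truthful bidding is not dominant.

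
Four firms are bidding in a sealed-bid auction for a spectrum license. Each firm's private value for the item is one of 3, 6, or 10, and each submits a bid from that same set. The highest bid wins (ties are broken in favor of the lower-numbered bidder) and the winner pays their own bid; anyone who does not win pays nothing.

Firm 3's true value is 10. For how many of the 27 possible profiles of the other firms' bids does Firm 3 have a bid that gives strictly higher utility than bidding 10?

2

Others bid (3, 3, 3): truth gives 0; bid 6 gives 4 > 0. Violating.
Others bid (3, 3, 6): truth gives 0; bid 6 gives 4 > 0. Violating.
Others bid (3, 3, 10): truth gives 0; no alternative beats it.
Others bid (3, 6, 3): truth gives 0; no alternative beats it.
(Checking all 27 profiles: 2 have a profitable deviation, 25 do not.)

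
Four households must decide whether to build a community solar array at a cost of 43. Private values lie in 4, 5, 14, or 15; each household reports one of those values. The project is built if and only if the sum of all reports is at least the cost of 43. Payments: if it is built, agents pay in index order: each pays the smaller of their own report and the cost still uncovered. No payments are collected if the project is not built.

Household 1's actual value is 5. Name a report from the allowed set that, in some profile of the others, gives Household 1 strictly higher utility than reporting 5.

4

Suppose Household 2 reports 14, Household 3 reports 14 and Household 4 reports 14.
Report 5: project built, pays 5, utility 5 - 5 = 0.
Report 4: project built, pays 4, utility 5 - 4 = 1.
So reporting 4 beats truth here (1 > 0).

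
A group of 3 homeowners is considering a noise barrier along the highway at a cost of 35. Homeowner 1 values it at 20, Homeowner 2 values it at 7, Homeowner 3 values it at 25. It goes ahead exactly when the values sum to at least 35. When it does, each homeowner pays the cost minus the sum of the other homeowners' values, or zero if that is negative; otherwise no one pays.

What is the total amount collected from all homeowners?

Total value 52 ≥ cost 35, so it is built.
Homeowner 1: others sum to 32; max(0, 35 - 32) = 3.
Homeowner 2: others sum to 45; max(0, 35 - 45) = 0.
Homeowner 3: others sum to 27; max(0, 35 - 27) = 8.
Total collected = 3 + 0 + 8 = 11.

11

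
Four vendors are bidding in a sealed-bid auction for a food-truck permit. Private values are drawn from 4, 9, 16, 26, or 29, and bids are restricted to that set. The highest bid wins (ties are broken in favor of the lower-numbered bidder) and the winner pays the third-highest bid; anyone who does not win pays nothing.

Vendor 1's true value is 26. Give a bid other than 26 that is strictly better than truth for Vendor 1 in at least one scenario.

Suppose Vendor 2 bids 4, Vendor 3 bids 4 and Vendor 4 bids 29.
Bid 26: loses, pays 0, utility 0.
Bid 29: wins, pays 4, utility 26 - 4 = 22.
So bidding 29 beats truth here (22 > 0).

29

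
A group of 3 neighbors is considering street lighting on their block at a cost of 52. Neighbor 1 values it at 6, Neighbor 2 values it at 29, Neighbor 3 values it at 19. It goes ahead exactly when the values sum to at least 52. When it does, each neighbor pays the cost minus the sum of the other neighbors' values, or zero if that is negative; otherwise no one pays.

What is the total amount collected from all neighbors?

48

Total value 54 ≥ cost 52, so it is built.
Neighbor 1: others sum to 48; max(0, 52 - 48) = 4.
Neighbor 2: others sum to 25; max(0, 52 - 25) = 27.
Neighbor 3: others sum to 35; max(0, 52 - 35) = 17.
Total collected = 4 + 27 + 17 = 48.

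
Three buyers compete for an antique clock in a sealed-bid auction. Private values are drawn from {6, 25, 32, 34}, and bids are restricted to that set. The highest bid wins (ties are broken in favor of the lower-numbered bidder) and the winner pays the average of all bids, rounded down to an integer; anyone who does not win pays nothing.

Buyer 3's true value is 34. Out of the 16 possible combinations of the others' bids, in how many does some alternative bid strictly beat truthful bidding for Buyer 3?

2

Others bid (6, 6): truth gives 19; bid 25 gives 22 > 19. Violating.
Others bid (25, 25): truth gives 6; bid 32 gives 7 > 6. Violating.
Others bid (6, 25): truth gives 13; no alternative beats it.
Others bid (6, 32): truth gives 10; no alternative beats it.
(Checking all 16 profiles: 2 have a profitable deviation, 14 do not.)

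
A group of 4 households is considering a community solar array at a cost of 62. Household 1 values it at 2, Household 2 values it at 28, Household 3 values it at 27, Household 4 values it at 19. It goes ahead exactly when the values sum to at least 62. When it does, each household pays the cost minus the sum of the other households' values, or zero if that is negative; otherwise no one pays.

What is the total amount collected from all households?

32

Total value 76 ≥ cost 62, so it is built.
Household 1: others sum to 74; max(0, 62 - 74) = 0.
Household 2: others sum to 48; max(0, 62 - 48) = 14.
Household 3: others sum to 49; max(0, 62 - 49) = 13.
Household 4: others sum to 57; max(0, 62 - 57) = 5.
Total collected = 0 + 14 + 13 + 5 = 32.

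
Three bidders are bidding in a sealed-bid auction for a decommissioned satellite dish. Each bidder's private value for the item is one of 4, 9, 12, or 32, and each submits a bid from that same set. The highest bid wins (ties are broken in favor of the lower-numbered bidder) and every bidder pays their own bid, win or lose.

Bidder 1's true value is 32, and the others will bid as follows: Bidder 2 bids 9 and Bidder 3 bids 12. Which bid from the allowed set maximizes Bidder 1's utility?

Bid 4: loses but pays 4, utility -4.
Bid 9: loses but pays 9, utility -9.
Bid 12: wins, pays 12, utility 32 - 12 = 20.
Bid 32: wins, pays 32, utility 32 - 32 = 0.
The best choice is 12 with utility 20.

12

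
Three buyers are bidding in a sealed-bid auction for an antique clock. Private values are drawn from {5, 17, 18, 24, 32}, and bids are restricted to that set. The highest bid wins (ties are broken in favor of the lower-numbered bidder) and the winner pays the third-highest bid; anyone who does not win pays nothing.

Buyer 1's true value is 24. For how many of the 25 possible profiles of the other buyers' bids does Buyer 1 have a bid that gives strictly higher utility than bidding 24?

Others bid (5, 32): truth gives 0; bid 32 gives 19 > 0. Violating.
Others bid (17, 32): truth gives 0; bid 32 gives 7 > 0. Violating.
Others bid (18, 32): truth gives 0; bid 32 gives 6 > 0. Violating.
Others bid (32, 5): truth gives 0; bid 32 gives 19 > 0. Violating.
Others bid (5, 5): truth gives 19; no alternative beats it.
Others bid (5, 17): truth gives 19; no alternative beats it.
(Checking all 25 profiles: 6 have a profitable deviation, 19 do not.)

6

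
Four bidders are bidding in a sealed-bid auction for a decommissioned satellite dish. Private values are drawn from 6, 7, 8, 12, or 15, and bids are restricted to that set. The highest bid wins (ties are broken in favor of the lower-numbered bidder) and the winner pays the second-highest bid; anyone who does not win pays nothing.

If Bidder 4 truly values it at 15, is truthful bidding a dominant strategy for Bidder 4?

Yes

Check each profile of the others' bids and compare truth against every alternative bid.
Others bid (6, 6, 12): truth gives 3, best alternative gives 0.
Others bid (6, 7, 12): truth gives 3, best alternative gives 0.
Others bid (6, 8, 12): truth gives 3, best alternative gives 0.
Others bid (6, 12, 6): truth gives 3, best alternative gives 0.
Others bid (6, 12, 7): truth gives 3, best alternative gives 0.
Others bid (6, 12, 8): truth gives 3, best alternative gives 0.
(Remaining 119 profiles checked similarly; truth is weakly best in each.)
In every case the truthful bid is at least as good as any alternative, so it is a dominant strategy.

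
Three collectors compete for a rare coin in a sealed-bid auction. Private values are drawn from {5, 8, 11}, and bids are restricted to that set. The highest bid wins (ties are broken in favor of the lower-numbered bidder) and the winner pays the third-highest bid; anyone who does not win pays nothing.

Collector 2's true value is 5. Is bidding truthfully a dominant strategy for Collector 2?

Yes

Check each profile of the others' bids and compare truth against every alternative bid.
Others bid (5, 5): truth gives 0, best alternative gives 0.
Others bid (5, 8): truth gives 0, best alternative gives 0.
Others bid (5, 11): truth gives 0, best alternative gives 0.
Others bid (8, 5): truth gives 0, best alternative gives 0.
Others bid (8, 8): truth gives 0, best alternative gives 0.
Others bid (8, 11): truth gives 0, best alternative gives 0.
(Remaining 3 profiles checked similarly; truth is weakly best in each.)
In every case the truthful bid is at least as good as any alternative, so it is a dominant strategy.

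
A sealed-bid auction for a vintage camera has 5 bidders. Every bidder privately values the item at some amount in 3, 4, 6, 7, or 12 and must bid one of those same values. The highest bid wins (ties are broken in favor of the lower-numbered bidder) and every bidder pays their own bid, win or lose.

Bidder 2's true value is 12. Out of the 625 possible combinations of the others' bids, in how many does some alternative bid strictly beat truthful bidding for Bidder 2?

Others bid (3, 3, 3, 3): truth gives 0; bid 4 gives 8 > 0. Violating.
Others bid (3, 3, 3, 4): truth gives 0; bid 4 gives 8 > 0. Violating.
Others bid (3, 3, 3, 6): truth gives 0; bid 6 gives 6 > 0. Violating.
Others bid (3, 3, 3, 7): truth gives 0; bid 7 gives 5 > 0. Violating.
Others bid (3, 3, 3, 12): truth gives 0; no alternative beats it.
Others bid (3, 3, 4, 12): truth gives 0; no alternative beats it.
(Checking all 625 profiles: 317 have a profitable deviation, 308 do not.)

317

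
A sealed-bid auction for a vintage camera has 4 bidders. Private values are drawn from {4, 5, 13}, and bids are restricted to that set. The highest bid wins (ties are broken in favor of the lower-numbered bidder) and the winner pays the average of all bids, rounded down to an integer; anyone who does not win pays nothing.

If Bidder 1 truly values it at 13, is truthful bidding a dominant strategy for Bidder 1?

No

Consider the case where Bidder 2 bids 4, Bidder 3 bids 4 and Bidder 4 bids 4.
Truthful bid 13: wins, pays 6, utility 13 - 6 = 7.
Bid 4 instead: wins, pays 4, utility 13 - 4 = 9.
Since 9 > 7, bidding 4 is strictly better here, so truthful bidding is not dominant.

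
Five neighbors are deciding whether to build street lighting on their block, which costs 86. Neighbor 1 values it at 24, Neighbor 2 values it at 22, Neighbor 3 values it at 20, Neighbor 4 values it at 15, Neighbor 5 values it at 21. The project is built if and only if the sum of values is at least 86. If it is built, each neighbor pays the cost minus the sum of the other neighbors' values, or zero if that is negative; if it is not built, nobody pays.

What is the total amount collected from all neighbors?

Total value 102 ≥ cost 86, so it is built.
Neighbor 1: others sum to 78; max(0, 86 - 78) = 8.
Neighbor 2: others sum to 80; max(0, 86 - 80) = 6.
Neighbor 3: others sum to 82; max(0, 86 - 82) = 4.
Neighbor 4: others sum to 87; max(0, 86 - 87) = 0.
Neighbor 5: others sum to 81; max(0, 86 - 81) = 5.
Total collected = 8 + 6 + 4 + 0 + 5 = 23.

23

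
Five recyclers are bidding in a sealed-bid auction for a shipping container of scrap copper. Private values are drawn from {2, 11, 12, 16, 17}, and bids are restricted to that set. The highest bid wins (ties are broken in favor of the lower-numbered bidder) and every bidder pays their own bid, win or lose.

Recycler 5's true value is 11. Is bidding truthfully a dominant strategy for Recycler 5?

No

Consider the case where Recycler 1 bids 2, Recycler 2 bids 2, Recycler 3 bids 2 and Recycler 4 bids 11.
Truthful bid 11: loses but pays 11, utility -11.
Bid 2 instead: loses but pays 2, utility -2.
Since -2 > -11, bidding 2 is strictly better here, so truthful bidding is not dominant.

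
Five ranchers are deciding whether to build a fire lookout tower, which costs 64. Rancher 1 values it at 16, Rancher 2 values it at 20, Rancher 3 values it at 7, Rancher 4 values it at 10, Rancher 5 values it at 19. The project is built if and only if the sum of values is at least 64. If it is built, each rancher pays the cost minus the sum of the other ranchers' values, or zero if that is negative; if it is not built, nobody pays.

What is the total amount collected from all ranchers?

33

Total value 72 ≥ cost 64, so it is built.
Rancher 1: others sum to 56; max(0, 64 - 56) = 8.
Rancher 2: others sum to 52; max(0, 64 - 52) = 12.
Rancher 3: others sum to 65; max(0, 64 - 65) = 0.
Rancher 4: others sum to 62; max(0, 64 - 62) = 2.
Rancher 5: others sum to 53; max(0, 64 - 53) = 11.
Total collected = 8 + 12 + 0 + 2 + 11 = 33.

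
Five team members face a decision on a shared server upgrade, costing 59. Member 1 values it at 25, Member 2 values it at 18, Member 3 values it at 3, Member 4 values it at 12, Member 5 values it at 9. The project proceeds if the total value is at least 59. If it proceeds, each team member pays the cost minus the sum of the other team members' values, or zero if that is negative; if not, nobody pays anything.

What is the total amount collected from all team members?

Total value 67 ≥ cost 59, so it is built.
Member 1: others sum to 42; max(0, 59 - 42) = 17.
Member 2: others sum to 49; max(0, 59 - 49) = 10.
Member 3: others sum to 64; max(0, 59 - 64) = 0.
Member 4: others sum to 55; max(0, 59 - 55) = 4.
Member 5: others sum to 58; max(0, 59 - 58) = 1.
Total collected = 17 + 10 + 0 + 4 + 1 = 32.

32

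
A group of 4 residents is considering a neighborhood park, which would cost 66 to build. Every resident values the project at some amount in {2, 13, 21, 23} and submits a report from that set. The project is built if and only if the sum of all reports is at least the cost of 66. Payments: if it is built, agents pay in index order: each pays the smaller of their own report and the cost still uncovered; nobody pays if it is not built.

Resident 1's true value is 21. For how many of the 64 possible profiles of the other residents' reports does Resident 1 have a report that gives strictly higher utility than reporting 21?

20

Others report (13, 21, 21): truth gives 0; report 13 gives 8 > 0. Violating.
Others report (13, 21, 23): truth gives 0; report 13 gives 8 > 0. Violating.
Others report (13, 23, 21): truth gives 0; report 13 gives 8 > 0. Violating.
Others report (13, 23, 23): truth gives 0; report 13 gives 8 > 0. Violating.
Others report (2, 2, 2): truth gives 0; no alternative beats it.
Others report (2, 2, 13): truth gives 0; no alternative beats it.
(Checking all 64 profiles: 20 have a profitable deviation, 44 do not.)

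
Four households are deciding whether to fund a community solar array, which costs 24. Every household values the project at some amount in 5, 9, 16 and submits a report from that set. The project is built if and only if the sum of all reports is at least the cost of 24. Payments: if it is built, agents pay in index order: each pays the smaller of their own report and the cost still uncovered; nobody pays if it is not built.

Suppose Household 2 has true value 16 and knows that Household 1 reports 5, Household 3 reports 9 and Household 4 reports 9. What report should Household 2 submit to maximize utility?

Report 5: project built, pays 5, utility 16 - 5 = 11.
Report 9: project built, pays 9, utility 16 - 9 = 7.
Report 16: project built, pays 16, utility 16 - 16 = 0.
The best choice is 5 with utility 11.

5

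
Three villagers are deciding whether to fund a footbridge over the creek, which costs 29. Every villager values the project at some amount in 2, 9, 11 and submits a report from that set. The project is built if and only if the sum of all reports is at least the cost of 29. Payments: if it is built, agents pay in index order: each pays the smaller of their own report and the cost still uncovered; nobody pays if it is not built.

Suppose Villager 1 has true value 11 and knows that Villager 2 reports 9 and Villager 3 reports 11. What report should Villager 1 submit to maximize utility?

9

Report 2: project not built, utility 0.
Report 9: project built, pays 9, utility 11 - 9 = 2.
Report 11: project built, pays 11, utility 11 - 11 = 0.
The best choice is 9 with utility 2.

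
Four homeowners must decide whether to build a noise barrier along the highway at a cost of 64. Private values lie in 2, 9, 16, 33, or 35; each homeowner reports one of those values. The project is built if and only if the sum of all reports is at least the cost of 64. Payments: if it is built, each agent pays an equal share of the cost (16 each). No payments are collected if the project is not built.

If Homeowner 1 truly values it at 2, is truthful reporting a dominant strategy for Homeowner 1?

Yes

Check each profile of the others' reports and compare truth against every alternative report.
Others report (9, 16, 33): truth gives 0, best alternative gives -14.
Others report (9, 16, 35): truth gives 0, best alternative gives -14.
Others report (9, 33, 16): truth gives 0, best alternative gives -14.
Others report (9, 35, 16): truth gives 0, best alternative gives -14.
Others report (16, 9, 33): truth gives 0, best alternative gives -14.
Others report (16, 9, 35): truth gives 0, best alternative gives -14.
(Remaining 119 profiles checked similarly; truth is weakly best in each.)
In every case the truthful report is at least as good as any alternative, so it is a dominant strategy.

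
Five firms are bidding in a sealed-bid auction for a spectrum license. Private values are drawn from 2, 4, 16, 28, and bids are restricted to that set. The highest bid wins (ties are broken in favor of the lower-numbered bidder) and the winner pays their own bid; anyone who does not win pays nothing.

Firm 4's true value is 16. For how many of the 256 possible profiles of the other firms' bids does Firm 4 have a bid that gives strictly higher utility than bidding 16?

Others bid (2, 2, 2, 2): truth gives 0; bid 4 gives 12 > 0. Violating.
Others bid (2, 2, 2, 4): truth gives 0; bid 4 gives 12 > 0. Violating.
Others bid (2, 2, 2, 16): truth gives 0; no alternative beats it.
Others bid (2, 2, 2, 28): truth gives 0; no alternative beats it.
(Checking all 256 profiles: 2 have a profitable deviation, 254 do not.)

2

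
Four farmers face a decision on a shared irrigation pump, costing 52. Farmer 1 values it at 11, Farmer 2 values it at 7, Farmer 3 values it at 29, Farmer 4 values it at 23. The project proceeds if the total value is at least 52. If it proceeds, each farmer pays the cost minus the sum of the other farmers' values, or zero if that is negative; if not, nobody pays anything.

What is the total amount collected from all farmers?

16

Total value 70 ≥ cost 52, so it is built.
Farmer 1: others sum to 59; max(0, 52 - 59) = 0.
Farmer 2: others sum to 63; max(0, 52 - 63) = 0.
Farmer 3: others sum to 41; max(0, 52 - 41) = 11.
Farmer 4: others sum to 47; max(0, 52 - 47) = 5.
Total collected = 0 + 0 + 11 + 5 = 16.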